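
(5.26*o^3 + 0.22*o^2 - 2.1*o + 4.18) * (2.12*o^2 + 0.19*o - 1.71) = 11.1512*o^5 + 1.4658*o^4 - 13.4048*o^3 + 8.0864*o^2 + 4.3852*o - 7.1478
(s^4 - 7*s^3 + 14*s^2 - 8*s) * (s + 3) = s^5 - 4*s^4 - 7*s^3 + 34*s^2 - 24*s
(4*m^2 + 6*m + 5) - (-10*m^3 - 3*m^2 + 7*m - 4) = 10*m^3 + 7*m^2 - m + 9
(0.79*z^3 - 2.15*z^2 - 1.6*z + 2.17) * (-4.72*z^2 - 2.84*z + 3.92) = -3.7288*z^5 + 7.9044*z^4 + 16.7548*z^3 - 14.1264*z^2 - 12.4348*z + 8.5064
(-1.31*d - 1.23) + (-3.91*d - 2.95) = -5.22*d - 4.18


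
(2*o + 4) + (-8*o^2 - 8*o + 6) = -8*o^2 - 6*o + 10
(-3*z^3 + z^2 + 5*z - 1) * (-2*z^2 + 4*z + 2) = 6*z^5 - 14*z^4 - 12*z^3 + 24*z^2 + 6*z - 2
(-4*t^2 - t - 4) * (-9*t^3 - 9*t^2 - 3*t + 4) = 36*t^5 + 45*t^4 + 57*t^3 + 23*t^2 + 8*t - 16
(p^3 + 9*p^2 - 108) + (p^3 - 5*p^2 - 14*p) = 2*p^3 + 4*p^2 - 14*p - 108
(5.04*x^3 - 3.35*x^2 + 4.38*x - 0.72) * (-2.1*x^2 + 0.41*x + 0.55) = -10.584*x^5 + 9.1014*x^4 - 7.7995*x^3 + 1.4653*x^2 + 2.1138*x - 0.396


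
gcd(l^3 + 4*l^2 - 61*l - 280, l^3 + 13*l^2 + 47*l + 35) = l^2 + 12*l + 35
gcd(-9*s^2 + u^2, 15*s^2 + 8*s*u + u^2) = 3*s + u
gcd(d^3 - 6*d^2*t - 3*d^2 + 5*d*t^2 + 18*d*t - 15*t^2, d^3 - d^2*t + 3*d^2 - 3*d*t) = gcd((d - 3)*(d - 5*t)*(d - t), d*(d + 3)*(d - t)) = -d + t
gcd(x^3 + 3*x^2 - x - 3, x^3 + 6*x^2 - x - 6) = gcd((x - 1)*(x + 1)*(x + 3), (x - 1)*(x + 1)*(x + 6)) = x^2 - 1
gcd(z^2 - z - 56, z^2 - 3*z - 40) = z - 8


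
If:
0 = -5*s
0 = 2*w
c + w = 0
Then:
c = 0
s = 0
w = 0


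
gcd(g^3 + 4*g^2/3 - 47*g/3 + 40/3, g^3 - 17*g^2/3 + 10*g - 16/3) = g^2 - 11*g/3 + 8/3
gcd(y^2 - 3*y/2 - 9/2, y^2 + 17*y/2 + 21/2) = y + 3/2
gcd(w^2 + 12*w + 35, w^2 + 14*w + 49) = w + 7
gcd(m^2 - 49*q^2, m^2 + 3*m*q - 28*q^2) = m + 7*q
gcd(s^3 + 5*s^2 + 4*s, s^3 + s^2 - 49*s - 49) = s + 1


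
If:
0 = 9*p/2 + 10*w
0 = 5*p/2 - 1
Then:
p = 2/5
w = -9/50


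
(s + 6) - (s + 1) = 5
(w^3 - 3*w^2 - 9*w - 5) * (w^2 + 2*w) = w^5 - w^4 - 15*w^3 - 23*w^2 - 10*w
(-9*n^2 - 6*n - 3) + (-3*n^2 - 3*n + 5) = -12*n^2 - 9*n + 2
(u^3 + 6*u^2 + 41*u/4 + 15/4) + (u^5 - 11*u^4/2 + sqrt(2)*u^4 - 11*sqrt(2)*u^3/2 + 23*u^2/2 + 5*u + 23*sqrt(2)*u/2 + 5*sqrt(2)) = u^5 - 11*u^4/2 + sqrt(2)*u^4 - 11*sqrt(2)*u^3/2 + u^3 + 35*u^2/2 + 61*u/4 + 23*sqrt(2)*u/2 + 15/4 + 5*sqrt(2)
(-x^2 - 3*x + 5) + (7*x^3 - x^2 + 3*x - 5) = 7*x^3 - 2*x^2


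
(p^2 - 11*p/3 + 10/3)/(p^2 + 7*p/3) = (3*p^2 - 11*p + 10)/(p*(3*p + 7))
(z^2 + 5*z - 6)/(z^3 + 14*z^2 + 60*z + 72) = (z - 1)/(z^2 + 8*z + 12)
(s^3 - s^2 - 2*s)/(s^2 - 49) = s*(s^2 - s - 2)/(s^2 - 49)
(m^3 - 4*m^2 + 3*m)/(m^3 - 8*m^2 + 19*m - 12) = m/(m - 4)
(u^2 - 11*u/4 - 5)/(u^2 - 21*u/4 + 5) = (4*u + 5)/(4*u - 5)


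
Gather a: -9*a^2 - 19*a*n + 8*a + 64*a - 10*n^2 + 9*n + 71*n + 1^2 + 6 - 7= -9*a^2 + a*(72 - 19*n) - 10*n^2 + 80*n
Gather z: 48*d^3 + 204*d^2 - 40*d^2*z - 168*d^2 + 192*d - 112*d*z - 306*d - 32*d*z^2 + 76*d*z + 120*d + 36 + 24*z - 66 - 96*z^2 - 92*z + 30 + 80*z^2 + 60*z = 48*d^3 + 36*d^2 + 6*d + z^2*(-32*d - 16) + z*(-40*d^2 - 36*d - 8)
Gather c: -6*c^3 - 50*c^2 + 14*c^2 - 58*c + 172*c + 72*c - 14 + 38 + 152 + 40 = -6*c^3 - 36*c^2 + 186*c + 216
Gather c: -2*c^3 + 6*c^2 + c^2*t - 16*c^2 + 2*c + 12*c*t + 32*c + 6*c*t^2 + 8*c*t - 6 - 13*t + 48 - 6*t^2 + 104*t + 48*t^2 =-2*c^3 + c^2*(t - 10) + c*(6*t^2 + 20*t + 34) + 42*t^2 + 91*t + 42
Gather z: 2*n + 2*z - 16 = 2*n + 2*z - 16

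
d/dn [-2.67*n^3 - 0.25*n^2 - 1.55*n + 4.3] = -8.01*n^2 - 0.5*n - 1.55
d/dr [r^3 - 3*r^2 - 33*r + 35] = 3*r^2 - 6*r - 33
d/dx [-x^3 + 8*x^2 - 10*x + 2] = -3*x^2 + 16*x - 10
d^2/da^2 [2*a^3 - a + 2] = 12*a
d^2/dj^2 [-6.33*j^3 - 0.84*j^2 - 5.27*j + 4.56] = -37.98*j - 1.68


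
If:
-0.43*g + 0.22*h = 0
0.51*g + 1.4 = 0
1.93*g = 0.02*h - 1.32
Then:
No Solution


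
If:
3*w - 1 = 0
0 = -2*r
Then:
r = 0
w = 1/3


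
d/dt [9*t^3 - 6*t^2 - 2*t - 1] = 27*t^2 - 12*t - 2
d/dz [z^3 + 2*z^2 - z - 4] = 3*z^2 + 4*z - 1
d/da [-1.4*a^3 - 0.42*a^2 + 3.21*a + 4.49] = -4.2*a^2 - 0.84*a + 3.21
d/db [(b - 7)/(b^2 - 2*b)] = (-b^2 + 14*b - 14)/(b^2*(b^2 - 4*b + 4))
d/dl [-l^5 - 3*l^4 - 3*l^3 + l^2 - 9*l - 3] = -5*l^4 - 12*l^3 - 9*l^2 + 2*l - 9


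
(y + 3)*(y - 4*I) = y^2 + 3*y - 4*I*y - 12*I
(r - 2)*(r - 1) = r^2 - 3*r + 2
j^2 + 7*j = j*(j + 7)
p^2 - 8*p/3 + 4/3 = (p - 2)*(p - 2/3)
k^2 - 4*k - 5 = (k - 5)*(k + 1)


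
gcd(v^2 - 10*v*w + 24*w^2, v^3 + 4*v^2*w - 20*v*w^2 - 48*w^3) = v - 4*w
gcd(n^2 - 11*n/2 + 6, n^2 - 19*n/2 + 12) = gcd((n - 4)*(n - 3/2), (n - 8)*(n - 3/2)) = n - 3/2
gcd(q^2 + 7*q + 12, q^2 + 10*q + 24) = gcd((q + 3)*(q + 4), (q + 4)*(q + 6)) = q + 4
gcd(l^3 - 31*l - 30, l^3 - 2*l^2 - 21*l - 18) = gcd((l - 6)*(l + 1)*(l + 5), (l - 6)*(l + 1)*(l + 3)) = l^2 - 5*l - 6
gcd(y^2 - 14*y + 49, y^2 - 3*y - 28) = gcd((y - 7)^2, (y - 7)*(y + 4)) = y - 7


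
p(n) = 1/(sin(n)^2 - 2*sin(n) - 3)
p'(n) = (-2*sin(n)*cos(n) + 2*cos(n))/(sin(n)^2 - 2*sin(n) - 3)^2 = 2*(1 - sin(n))*cos(n)/((sin(n) - 3)^2*(sin(n) + 1)^2)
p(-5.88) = -0.28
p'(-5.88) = 0.08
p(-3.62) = -0.27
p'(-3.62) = -0.07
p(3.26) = -0.36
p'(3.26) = -0.29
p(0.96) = -0.25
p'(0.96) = 0.01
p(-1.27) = -5.63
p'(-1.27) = 36.74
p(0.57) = -0.26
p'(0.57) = 0.05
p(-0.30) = -0.43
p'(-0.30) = 0.46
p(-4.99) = -0.25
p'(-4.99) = 0.00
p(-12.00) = -0.26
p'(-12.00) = 0.05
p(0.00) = -0.33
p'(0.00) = 0.22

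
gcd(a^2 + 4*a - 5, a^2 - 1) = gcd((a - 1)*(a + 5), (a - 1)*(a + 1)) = a - 1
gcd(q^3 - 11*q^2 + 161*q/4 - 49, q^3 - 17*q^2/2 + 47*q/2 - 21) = q - 7/2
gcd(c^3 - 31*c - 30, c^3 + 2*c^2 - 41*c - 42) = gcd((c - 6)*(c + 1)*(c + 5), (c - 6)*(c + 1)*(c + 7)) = c^2 - 5*c - 6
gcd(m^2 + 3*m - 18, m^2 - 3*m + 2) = 1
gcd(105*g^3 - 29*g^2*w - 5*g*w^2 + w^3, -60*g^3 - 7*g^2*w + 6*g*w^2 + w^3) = -15*g^2 + 2*g*w + w^2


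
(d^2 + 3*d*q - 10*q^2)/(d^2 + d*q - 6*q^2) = (d + 5*q)/(d + 3*q)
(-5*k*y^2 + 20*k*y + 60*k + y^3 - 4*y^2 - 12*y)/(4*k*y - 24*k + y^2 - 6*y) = (-5*k*y - 10*k + y^2 + 2*y)/(4*k + y)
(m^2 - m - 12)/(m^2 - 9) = (m - 4)/(m - 3)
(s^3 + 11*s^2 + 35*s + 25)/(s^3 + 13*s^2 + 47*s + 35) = (s + 5)/(s + 7)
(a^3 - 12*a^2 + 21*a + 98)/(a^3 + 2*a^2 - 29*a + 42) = (a^3 - 12*a^2 + 21*a + 98)/(a^3 + 2*a^2 - 29*a + 42)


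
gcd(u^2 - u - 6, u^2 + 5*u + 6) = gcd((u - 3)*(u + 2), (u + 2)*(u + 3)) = u + 2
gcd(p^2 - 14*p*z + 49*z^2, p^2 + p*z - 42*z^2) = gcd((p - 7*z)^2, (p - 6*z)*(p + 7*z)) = 1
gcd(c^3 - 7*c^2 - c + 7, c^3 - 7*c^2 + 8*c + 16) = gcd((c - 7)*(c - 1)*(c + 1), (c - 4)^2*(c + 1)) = c + 1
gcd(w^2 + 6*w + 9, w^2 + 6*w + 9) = w^2 + 6*w + 9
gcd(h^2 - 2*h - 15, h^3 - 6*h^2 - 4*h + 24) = 1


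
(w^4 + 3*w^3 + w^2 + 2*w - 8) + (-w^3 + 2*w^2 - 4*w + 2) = w^4 + 2*w^3 + 3*w^2 - 2*w - 6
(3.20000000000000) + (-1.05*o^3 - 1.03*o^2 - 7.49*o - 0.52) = -1.05*o^3 - 1.03*o^2 - 7.49*o + 2.68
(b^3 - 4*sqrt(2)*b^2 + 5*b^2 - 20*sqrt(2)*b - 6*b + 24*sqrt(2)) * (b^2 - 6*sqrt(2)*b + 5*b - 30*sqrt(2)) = b^5 - 10*sqrt(2)*b^4 + 10*b^4 - 100*sqrt(2)*b^3 + 67*b^3 - 190*sqrt(2)*b^2 + 450*b^2 + 300*sqrt(2)*b + 912*b - 1440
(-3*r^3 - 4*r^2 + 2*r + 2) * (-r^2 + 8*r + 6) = 3*r^5 - 20*r^4 - 52*r^3 - 10*r^2 + 28*r + 12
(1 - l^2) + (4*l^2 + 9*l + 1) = 3*l^2 + 9*l + 2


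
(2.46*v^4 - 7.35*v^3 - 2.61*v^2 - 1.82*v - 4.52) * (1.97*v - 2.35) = 4.8462*v^5 - 20.2605*v^4 + 12.1308*v^3 + 2.5481*v^2 - 4.6274*v + 10.622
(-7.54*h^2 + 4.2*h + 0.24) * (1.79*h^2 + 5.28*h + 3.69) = -13.4966*h^4 - 32.2932*h^3 - 5.217*h^2 + 16.7652*h + 0.8856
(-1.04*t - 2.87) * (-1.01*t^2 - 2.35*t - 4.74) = 1.0504*t^3 + 5.3427*t^2 + 11.6741*t + 13.6038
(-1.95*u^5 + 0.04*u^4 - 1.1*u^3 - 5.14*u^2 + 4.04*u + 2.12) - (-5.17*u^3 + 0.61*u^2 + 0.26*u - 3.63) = -1.95*u^5 + 0.04*u^4 + 4.07*u^3 - 5.75*u^2 + 3.78*u + 5.75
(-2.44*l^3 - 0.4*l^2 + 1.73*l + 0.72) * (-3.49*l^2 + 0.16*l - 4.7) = 8.5156*l^5 + 1.0056*l^4 + 5.3663*l^3 - 0.356*l^2 - 8.0158*l - 3.384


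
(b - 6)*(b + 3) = b^2 - 3*b - 18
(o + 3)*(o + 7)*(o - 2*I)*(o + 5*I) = o^4 + 10*o^3 + 3*I*o^3 + 31*o^2 + 30*I*o^2 + 100*o + 63*I*o + 210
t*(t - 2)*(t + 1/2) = t^3 - 3*t^2/2 - t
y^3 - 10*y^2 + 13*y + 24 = (y - 8)*(y - 3)*(y + 1)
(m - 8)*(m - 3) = m^2 - 11*m + 24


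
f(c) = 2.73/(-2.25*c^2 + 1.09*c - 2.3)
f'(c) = 2.73*(4.5*c - 1.09)/(-2.25*c^2 + 1.09*c - 2.3)^2 = (12.285*c - 2.9757)/(2.25*c^2 - 1.09*c + 2.3)^2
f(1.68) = -0.40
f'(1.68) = 0.38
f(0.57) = -1.13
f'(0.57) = 0.69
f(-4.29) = -0.06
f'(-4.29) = -0.02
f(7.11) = -0.03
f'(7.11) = 0.01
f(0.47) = -1.19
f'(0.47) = 0.54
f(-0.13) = -1.10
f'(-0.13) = -0.74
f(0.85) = -0.91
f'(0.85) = 0.83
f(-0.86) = -0.56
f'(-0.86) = -0.56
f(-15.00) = -0.01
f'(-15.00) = -0.00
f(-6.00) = -0.03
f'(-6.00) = -0.01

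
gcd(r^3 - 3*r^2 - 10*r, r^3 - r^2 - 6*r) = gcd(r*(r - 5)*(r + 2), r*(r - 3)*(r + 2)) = r^2 + 2*r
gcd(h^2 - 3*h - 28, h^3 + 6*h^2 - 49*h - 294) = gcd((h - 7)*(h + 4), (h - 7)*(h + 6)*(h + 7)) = h - 7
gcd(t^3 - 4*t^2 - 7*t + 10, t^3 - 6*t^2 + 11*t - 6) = t - 1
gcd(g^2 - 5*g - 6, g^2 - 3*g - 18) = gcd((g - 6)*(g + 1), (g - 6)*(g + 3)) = g - 6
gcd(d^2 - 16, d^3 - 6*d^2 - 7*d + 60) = d - 4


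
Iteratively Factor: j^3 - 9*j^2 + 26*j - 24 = (j - 2)*(j^2 - 7*j + 12) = (j - 3)*(j - 2)*(j - 4)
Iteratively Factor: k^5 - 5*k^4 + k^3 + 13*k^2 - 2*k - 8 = (k - 4)*(k^4 - k^3 - 3*k^2 + k + 2) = (k - 4)*(k + 1)*(k^3 - 2*k^2 - k + 2) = (k - 4)*(k - 1)*(k + 1)*(k^2 - k - 2) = (k - 4)*(k - 2)*(k - 1)*(k + 1)*(k + 1)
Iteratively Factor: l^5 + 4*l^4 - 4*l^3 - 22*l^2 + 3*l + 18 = (l + 3)*(l^4 + l^3 - 7*l^2 - l + 6) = (l - 2)*(l + 3)*(l^3 + 3*l^2 - l - 3) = (l - 2)*(l + 1)*(l + 3)*(l^2 + 2*l - 3) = (l - 2)*(l + 1)*(l + 3)^2*(l - 1)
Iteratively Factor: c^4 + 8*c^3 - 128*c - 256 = (c - 4)*(c^3 + 12*c^2 + 48*c + 64) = (c - 4)*(c + 4)*(c^2 + 8*c + 16) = (c - 4)*(c + 4)^2*(c + 4)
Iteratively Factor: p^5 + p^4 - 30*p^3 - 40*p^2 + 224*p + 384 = (p - 4)*(p^4 + 5*p^3 - 10*p^2 - 80*p - 96) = (p - 4)*(p + 4)*(p^3 + p^2 - 14*p - 24) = (p - 4)*(p + 2)*(p + 4)*(p^2 - p - 12) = (p - 4)*(p + 2)*(p + 3)*(p + 4)*(p - 4)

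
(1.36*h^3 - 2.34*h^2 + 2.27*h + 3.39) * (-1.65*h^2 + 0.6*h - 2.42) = -2.244*h^5 + 4.677*h^4 - 8.4407*h^3 + 1.4313*h^2 - 3.4594*h - 8.2038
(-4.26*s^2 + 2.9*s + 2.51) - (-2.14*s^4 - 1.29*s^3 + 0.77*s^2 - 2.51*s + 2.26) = 2.14*s^4 + 1.29*s^3 - 5.03*s^2 + 5.41*s + 0.25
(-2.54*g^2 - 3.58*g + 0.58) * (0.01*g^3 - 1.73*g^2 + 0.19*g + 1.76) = -0.0254*g^5 + 4.3584*g^4 + 5.7166*g^3 - 6.154*g^2 - 6.1906*g + 1.0208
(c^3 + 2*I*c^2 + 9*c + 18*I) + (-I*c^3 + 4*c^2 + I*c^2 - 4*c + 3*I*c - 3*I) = c^3 - I*c^3 + 4*c^2 + 3*I*c^2 + 5*c + 3*I*c + 15*I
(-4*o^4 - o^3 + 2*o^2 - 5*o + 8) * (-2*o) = 8*o^5 + 2*o^4 - 4*o^3 + 10*o^2 - 16*o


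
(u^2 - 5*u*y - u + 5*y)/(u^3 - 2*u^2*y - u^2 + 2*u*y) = (-u + 5*y)/(u*(-u + 2*y))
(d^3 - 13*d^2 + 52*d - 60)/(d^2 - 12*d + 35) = (d^2 - 8*d + 12)/(d - 7)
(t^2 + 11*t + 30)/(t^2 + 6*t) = (t + 5)/t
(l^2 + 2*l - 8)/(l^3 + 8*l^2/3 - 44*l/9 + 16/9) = 9*(l - 2)/(9*l^2 - 12*l + 4)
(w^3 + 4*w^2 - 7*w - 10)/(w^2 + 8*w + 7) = (w^2 + 3*w - 10)/(w + 7)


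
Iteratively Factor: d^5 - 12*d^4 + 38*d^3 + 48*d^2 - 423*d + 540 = (d - 3)*(d^4 - 9*d^3 + 11*d^2 + 81*d - 180) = (d - 5)*(d - 3)*(d^3 - 4*d^2 - 9*d + 36) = (d - 5)*(d - 3)*(d + 3)*(d^2 - 7*d + 12) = (d - 5)*(d - 3)^2*(d + 3)*(d - 4)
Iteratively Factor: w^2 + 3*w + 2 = (w + 2)*(w + 1)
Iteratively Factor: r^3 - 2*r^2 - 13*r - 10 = (r - 5)*(r^2 + 3*r + 2) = (r - 5)*(r + 2)*(r + 1)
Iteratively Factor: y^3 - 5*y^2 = (y)*(y^2 - 5*y) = y^2*(y - 5)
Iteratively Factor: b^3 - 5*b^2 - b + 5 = (b - 1)*(b^2 - 4*b - 5) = (b - 1)*(b + 1)*(b - 5)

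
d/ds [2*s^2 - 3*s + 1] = 4*s - 3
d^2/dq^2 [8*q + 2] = 0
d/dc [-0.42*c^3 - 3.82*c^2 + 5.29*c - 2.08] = -1.26*c^2 - 7.64*c + 5.29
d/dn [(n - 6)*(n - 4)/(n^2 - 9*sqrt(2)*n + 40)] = (-(n - 6)*(n - 4)*(2*n - 9*sqrt(2)) + 2*(n - 5)*(n^2 - 9*sqrt(2)*n + 40))/(n^2 - 9*sqrt(2)*n + 40)^2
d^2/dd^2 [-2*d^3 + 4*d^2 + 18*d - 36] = 8 - 12*d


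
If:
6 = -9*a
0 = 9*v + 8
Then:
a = -2/3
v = -8/9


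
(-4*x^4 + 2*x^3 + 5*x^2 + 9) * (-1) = 4*x^4 - 2*x^3 - 5*x^2 - 9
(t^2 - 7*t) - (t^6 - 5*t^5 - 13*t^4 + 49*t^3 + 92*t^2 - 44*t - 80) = -t^6 + 5*t^5 + 13*t^4 - 49*t^3 - 91*t^2 + 37*t + 80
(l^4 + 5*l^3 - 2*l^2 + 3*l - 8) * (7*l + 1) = 7*l^5 + 36*l^4 - 9*l^3 + 19*l^2 - 53*l - 8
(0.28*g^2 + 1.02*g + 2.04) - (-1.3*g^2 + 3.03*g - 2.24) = 1.58*g^2 - 2.01*g + 4.28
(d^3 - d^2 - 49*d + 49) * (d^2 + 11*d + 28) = d^5 + 10*d^4 - 32*d^3 - 518*d^2 - 833*d + 1372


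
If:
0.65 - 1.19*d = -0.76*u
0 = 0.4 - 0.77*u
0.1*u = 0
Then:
No Solution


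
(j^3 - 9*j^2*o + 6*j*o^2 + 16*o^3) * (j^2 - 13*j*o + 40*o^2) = j^5 - 22*j^4*o + 163*j^3*o^2 - 422*j^2*o^3 + 32*j*o^4 + 640*o^5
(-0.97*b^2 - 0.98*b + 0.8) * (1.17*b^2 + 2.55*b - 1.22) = -1.1349*b^4 - 3.6201*b^3 - 0.3796*b^2 + 3.2356*b - 0.976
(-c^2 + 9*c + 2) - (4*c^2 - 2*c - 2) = -5*c^2 + 11*c + 4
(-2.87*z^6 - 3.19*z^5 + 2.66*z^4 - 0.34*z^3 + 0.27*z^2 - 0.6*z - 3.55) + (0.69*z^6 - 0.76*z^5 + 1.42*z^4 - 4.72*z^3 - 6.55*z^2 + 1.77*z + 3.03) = -2.18*z^6 - 3.95*z^5 + 4.08*z^4 - 5.06*z^3 - 6.28*z^2 + 1.17*z - 0.52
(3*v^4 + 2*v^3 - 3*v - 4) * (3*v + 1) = 9*v^5 + 9*v^4 + 2*v^3 - 9*v^2 - 15*v - 4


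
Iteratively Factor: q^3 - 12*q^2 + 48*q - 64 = (q - 4)*(q^2 - 8*q + 16) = (q - 4)^2*(q - 4)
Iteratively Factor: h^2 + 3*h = (h)*(h + 3)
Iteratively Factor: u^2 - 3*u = (u - 3)*(u)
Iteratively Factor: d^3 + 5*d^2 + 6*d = (d + 3)*(d^2 + 2*d) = (d + 2)*(d + 3)*(d)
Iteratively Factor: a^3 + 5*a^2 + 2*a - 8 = (a + 2)*(a^2 + 3*a - 4) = (a + 2)*(a + 4)*(a - 1)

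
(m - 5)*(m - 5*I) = m^2 - 5*m - 5*I*m + 25*I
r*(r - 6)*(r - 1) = r^3 - 7*r^2 + 6*r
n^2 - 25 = (n - 5)*(n + 5)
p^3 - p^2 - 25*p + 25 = (p - 5)*(p - 1)*(p + 5)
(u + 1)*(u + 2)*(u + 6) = u^3 + 9*u^2 + 20*u + 12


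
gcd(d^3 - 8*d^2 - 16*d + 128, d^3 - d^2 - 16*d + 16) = d^2 - 16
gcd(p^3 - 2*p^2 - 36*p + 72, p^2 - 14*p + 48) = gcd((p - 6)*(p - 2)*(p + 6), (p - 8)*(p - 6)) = p - 6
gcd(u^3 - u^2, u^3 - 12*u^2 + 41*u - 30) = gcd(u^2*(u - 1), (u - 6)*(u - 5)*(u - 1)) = u - 1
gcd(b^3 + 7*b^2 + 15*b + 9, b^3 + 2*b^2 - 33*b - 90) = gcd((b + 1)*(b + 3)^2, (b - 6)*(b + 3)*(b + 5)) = b + 3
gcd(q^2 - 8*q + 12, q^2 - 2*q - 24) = q - 6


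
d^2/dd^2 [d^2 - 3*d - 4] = 2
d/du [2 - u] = -1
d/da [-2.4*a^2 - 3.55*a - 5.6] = -4.8*a - 3.55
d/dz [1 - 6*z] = -6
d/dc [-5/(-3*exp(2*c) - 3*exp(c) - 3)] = 5*(-2*exp(c) - 1)*exp(c)/(3*(exp(2*c) + exp(c) + 1)^2)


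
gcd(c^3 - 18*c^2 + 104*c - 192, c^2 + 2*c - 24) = c - 4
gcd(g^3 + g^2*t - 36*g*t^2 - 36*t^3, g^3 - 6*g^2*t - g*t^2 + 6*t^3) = -g^2 + 5*g*t + 6*t^2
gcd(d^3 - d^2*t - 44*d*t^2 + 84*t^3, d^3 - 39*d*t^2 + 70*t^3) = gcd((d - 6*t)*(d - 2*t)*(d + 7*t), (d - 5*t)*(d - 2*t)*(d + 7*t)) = -d^2 - 5*d*t + 14*t^2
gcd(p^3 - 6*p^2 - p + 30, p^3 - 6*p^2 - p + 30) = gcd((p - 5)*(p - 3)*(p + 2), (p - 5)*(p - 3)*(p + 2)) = p^3 - 6*p^2 - p + 30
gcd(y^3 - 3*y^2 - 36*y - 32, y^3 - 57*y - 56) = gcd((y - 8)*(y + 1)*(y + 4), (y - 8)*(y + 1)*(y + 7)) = y^2 - 7*y - 8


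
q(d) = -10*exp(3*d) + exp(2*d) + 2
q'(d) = -30*exp(3*d) + 2*exp(2*d)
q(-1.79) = 1.98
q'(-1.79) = -0.08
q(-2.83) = 2.00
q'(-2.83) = 0.00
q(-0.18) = -3.13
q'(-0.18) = -16.09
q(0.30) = -20.77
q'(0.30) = -70.14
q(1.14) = -293.92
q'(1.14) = -897.53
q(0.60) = -55.18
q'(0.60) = -174.85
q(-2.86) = 2.00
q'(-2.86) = 0.00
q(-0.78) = 1.25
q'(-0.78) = -2.47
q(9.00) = -5320416746046.85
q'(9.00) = -15961315898115.68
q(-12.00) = 2.00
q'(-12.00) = 0.00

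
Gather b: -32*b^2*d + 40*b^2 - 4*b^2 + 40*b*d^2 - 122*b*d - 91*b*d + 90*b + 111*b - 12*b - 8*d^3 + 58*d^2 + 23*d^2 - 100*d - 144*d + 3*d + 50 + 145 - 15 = b^2*(36 - 32*d) + b*(40*d^2 - 213*d + 189) - 8*d^3 + 81*d^2 - 241*d + 180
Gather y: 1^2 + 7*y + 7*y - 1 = 14*y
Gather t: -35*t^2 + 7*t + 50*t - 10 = -35*t^2 + 57*t - 10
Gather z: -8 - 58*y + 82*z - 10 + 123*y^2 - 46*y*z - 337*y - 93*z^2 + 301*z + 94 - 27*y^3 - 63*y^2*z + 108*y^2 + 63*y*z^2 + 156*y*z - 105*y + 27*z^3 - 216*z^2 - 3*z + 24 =-27*y^3 + 231*y^2 - 500*y + 27*z^3 + z^2*(63*y - 309) + z*(-63*y^2 + 110*y + 380) + 100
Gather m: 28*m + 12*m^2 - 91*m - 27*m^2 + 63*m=-15*m^2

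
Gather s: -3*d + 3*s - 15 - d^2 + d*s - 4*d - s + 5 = -d^2 - 7*d + s*(d + 2) - 10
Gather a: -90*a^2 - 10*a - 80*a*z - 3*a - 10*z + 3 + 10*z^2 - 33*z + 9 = -90*a^2 + a*(-80*z - 13) + 10*z^2 - 43*z + 12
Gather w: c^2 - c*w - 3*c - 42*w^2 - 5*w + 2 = c^2 - 3*c - 42*w^2 + w*(-c - 5) + 2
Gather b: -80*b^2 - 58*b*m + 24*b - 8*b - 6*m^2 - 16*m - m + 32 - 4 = -80*b^2 + b*(16 - 58*m) - 6*m^2 - 17*m + 28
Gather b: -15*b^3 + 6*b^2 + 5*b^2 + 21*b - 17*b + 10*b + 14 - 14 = -15*b^3 + 11*b^2 + 14*b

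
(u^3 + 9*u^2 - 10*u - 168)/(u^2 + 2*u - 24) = u + 7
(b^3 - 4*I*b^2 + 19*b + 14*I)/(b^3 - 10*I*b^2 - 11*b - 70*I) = (b + I)/(b - 5*I)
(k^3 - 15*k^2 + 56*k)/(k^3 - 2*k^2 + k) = (k^2 - 15*k + 56)/(k^2 - 2*k + 1)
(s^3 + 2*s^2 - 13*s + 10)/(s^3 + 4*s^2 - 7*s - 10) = (s - 1)/(s + 1)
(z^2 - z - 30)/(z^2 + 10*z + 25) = (z - 6)/(z + 5)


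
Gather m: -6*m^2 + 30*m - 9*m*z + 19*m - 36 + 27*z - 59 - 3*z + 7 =-6*m^2 + m*(49 - 9*z) + 24*z - 88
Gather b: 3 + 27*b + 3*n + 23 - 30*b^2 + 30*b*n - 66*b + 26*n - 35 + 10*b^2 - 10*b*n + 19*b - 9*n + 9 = -20*b^2 + b*(20*n - 20) + 20*n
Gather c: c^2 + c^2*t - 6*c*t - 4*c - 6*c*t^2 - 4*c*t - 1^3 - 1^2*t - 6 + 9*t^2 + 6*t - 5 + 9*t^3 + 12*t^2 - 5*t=c^2*(t + 1) + c*(-6*t^2 - 10*t - 4) + 9*t^3 + 21*t^2 - 12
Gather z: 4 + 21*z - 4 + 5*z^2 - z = 5*z^2 + 20*z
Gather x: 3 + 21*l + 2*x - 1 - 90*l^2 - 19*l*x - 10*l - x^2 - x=-90*l^2 + 11*l - x^2 + x*(1 - 19*l) + 2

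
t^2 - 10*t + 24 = (t - 6)*(t - 4)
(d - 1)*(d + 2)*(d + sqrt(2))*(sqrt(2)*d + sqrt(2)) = sqrt(2)*d^4 + 2*d^3 + 2*sqrt(2)*d^3 - sqrt(2)*d^2 + 4*d^2 - 2*sqrt(2)*d - 2*d - 4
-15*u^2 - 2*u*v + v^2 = (-5*u + v)*(3*u + v)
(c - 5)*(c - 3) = c^2 - 8*c + 15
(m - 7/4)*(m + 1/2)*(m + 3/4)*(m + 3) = m^4 + 5*m^3/2 - 53*m^2/16 - 195*m/32 - 63/32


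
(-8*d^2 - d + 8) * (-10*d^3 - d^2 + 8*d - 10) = 80*d^5 + 18*d^4 - 143*d^3 + 64*d^2 + 74*d - 80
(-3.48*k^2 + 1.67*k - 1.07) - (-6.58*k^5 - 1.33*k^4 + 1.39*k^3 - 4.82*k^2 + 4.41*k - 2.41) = 6.58*k^5 + 1.33*k^4 - 1.39*k^3 + 1.34*k^2 - 2.74*k + 1.34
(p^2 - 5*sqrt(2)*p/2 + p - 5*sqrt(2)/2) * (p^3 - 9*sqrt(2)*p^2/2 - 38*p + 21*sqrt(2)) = p^5 - 7*sqrt(2)*p^4 + p^4 - 31*p^3/2 - 7*sqrt(2)*p^3 - 31*p^2/2 + 116*sqrt(2)*p^2 - 105*p + 116*sqrt(2)*p - 105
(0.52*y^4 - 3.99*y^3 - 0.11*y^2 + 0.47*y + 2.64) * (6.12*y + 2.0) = 3.1824*y^5 - 23.3788*y^4 - 8.6532*y^3 + 2.6564*y^2 + 17.0968*y + 5.28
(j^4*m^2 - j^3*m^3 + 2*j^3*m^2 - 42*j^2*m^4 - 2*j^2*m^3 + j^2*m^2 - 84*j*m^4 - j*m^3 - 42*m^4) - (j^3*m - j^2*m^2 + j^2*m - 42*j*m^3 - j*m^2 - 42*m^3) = j^4*m^2 - j^3*m^3 + 2*j^3*m^2 - j^3*m - 42*j^2*m^4 - 2*j^2*m^3 + 2*j^2*m^2 - j^2*m - 84*j*m^4 + 41*j*m^3 + j*m^2 - 42*m^4 + 42*m^3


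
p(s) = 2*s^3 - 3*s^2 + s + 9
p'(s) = 6*s^2 - 6*s + 1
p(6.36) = 408.53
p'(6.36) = 205.54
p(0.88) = 8.92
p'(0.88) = 0.37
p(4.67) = 151.94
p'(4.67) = 103.83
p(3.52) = 62.58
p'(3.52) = 54.22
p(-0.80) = 5.26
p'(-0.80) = 9.64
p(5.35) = 234.74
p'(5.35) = 140.64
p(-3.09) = -81.74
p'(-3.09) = 76.83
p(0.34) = 9.07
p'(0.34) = -0.35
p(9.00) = 1233.00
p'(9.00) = 433.00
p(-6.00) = -537.00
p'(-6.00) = 253.00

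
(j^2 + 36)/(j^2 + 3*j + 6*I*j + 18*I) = (j - 6*I)/(j + 3)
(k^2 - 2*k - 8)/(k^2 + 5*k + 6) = (k - 4)/(k + 3)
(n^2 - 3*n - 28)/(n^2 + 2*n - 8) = (n - 7)/(n - 2)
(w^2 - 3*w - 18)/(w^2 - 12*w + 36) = (w + 3)/(w - 6)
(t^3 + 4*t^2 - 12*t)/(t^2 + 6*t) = t - 2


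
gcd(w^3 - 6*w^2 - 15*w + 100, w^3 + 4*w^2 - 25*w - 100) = w^2 - w - 20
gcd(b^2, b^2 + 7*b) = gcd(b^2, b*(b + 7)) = b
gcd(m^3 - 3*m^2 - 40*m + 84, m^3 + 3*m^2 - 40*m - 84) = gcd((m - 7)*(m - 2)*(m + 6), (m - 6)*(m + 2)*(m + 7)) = 1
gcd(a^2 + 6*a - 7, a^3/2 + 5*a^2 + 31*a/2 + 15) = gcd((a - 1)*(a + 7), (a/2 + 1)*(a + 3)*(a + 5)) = 1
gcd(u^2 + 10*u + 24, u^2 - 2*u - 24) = u + 4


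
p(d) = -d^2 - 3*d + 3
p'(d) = -2*d - 3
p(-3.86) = -0.32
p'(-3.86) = 4.72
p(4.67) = -32.82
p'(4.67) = -12.34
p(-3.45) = 1.45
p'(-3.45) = 3.90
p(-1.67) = 5.22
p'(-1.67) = 0.34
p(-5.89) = -14.02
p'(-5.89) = 8.78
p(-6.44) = -19.15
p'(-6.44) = 9.88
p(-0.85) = 4.83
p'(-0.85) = -1.30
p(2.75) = -12.81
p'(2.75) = -8.50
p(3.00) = -15.00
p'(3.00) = -9.00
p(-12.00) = -105.00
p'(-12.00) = 21.00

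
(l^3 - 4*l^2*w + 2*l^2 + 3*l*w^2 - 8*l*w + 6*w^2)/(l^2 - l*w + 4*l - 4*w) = (l^2 - 3*l*w + 2*l - 6*w)/(l + 4)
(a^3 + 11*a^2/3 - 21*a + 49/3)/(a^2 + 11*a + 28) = (3*a^2 - 10*a + 7)/(3*(a + 4))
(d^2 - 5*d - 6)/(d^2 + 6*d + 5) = (d - 6)/(d + 5)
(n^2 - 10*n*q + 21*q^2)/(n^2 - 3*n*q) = (n - 7*q)/n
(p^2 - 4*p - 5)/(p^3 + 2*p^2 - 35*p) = (p + 1)/(p*(p + 7))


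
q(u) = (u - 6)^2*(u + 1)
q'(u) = (u - 6)^2 + (u + 1)*(2*u - 12)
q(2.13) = 46.88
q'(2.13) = -9.25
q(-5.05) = -494.52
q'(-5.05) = 211.61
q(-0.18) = 31.32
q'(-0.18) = 28.06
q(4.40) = 13.82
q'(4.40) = -14.72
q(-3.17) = -182.47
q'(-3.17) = 123.89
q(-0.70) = 13.47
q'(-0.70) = 40.87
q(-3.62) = -242.47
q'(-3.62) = 142.95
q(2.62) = 41.36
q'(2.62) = -13.05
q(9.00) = 90.00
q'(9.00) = 69.00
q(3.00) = 36.00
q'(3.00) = -15.00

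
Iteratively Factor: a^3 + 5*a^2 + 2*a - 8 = (a - 1)*(a^2 + 6*a + 8) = (a - 1)*(a + 4)*(a + 2)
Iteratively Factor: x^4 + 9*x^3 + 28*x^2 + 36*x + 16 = (x + 2)*(x^3 + 7*x^2 + 14*x + 8) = (x + 2)*(x + 4)*(x^2 + 3*x + 2) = (x + 2)^2*(x + 4)*(x + 1)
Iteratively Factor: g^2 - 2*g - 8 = (g + 2)*(g - 4)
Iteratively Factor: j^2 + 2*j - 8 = (j + 4)*(j - 2)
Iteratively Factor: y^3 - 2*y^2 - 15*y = (y + 3)*(y^2 - 5*y) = (y - 5)*(y + 3)*(y)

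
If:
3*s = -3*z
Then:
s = -z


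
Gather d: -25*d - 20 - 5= -25*d - 25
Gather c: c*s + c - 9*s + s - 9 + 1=c*(s + 1) - 8*s - 8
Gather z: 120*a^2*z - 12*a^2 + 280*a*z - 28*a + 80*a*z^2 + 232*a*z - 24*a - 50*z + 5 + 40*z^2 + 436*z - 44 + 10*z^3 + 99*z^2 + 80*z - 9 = -12*a^2 - 52*a + 10*z^3 + z^2*(80*a + 139) + z*(120*a^2 + 512*a + 466) - 48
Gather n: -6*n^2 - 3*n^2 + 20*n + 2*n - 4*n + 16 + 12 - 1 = -9*n^2 + 18*n + 27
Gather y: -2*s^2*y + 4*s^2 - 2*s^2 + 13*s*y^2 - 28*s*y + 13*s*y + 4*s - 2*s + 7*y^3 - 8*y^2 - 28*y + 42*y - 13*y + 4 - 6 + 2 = 2*s^2 + 2*s + 7*y^3 + y^2*(13*s - 8) + y*(-2*s^2 - 15*s + 1)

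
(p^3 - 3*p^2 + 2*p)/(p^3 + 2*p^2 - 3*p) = (p - 2)/(p + 3)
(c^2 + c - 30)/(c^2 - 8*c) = (c^2 + c - 30)/(c*(c - 8))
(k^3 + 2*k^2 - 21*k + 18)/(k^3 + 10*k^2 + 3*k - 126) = (k - 1)/(k + 7)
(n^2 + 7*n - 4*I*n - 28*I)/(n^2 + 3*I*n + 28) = (n + 7)/(n + 7*I)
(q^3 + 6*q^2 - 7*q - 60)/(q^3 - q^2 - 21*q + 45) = (q + 4)/(q - 3)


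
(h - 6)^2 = h^2 - 12*h + 36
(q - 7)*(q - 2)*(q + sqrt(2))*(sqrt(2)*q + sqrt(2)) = sqrt(2)*q^4 - 8*sqrt(2)*q^3 + 2*q^3 - 16*q^2 + 5*sqrt(2)*q^2 + 10*q + 14*sqrt(2)*q + 28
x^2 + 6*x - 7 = (x - 1)*(x + 7)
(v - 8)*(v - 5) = v^2 - 13*v + 40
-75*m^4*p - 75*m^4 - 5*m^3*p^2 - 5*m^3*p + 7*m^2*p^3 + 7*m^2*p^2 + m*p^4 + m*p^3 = (-3*m + p)*(5*m + p)^2*(m*p + m)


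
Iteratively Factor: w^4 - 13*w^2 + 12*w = (w)*(w^3 - 13*w + 12) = w*(w - 1)*(w^2 + w - 12) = w*(w - 1)*(w + 4)*(w - 3)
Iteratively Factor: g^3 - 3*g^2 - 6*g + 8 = (g - 1)*(g^2 - 2*g - 8) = (g - 1)*(g + 2)*(g - 4)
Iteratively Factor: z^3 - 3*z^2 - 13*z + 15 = (z - 1)*(z^2 - 2*z - 15) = (z - 5)*(z - 1)*(z + 3)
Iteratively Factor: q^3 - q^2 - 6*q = (q + 2)*(q^2 - 3*q) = (q - 3)*(q + 2)*(q)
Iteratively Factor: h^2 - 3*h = (h - 3)*(h)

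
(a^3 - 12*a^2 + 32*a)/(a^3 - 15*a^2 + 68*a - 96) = a/(a - 3)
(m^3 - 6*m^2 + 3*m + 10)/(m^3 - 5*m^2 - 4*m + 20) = (m + 1)/(m + 2)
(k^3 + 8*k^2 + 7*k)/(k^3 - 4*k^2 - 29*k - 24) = k*(k + 7)/(k^2 - 5*k - 24)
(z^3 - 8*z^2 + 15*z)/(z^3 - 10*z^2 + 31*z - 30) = z/(z - 2)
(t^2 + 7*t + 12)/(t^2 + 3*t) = (t + 4)/t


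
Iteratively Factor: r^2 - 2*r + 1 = (r - 1)*(r - 1)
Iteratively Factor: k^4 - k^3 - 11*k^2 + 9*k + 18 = (k - 2)*(k^3 + k^2 - 9*k - 9) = (k - 2)*(k + 1)*(k^2 - 9) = (k - 3)*(k - 2)*(k + 1)*(k + 3)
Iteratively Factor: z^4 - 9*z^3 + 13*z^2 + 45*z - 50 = (z + 2)*(z^3 - 11*z^2 + 35*z - 25) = (z - 5)*(z + 2)*(z^2 - 6*z + 5) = (z - 5)*(z - 1)*(z + 2)*(z - 5)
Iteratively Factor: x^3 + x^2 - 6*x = (x - 2)*(x^2 + 3*x) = x*(x - 2)*(x + 3)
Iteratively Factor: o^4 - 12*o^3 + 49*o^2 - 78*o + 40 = (o - 2)*(o^3 - 10*o^2 + 29*o - 20) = (o - 5)*(o - 2)*(o^2 - 5*o + 4) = (o - 5)*(o - 4)*(o - 2)*(o - 1)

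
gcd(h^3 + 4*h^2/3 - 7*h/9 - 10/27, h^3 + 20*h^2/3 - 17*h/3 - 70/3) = h + 5/3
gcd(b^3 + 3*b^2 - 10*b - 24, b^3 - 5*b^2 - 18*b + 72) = b^2 + b - 12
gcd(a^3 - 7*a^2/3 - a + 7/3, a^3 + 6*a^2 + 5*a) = a + 1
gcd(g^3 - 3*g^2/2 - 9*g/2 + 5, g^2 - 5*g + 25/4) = g - 5/2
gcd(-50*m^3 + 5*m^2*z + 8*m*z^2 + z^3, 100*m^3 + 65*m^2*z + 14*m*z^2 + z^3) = 25*m^2 + 10*m*z + z^2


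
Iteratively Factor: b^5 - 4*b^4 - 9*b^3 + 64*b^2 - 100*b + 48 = (b - 2)*(b^4 - 2*b^3 - 13*b^2 + 38*b - 24) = (b - 2)*(b + 4)*(b^3 - 6*b^2 + 11*b - 6) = (b - 2)^2*(b + 4)*(b^2 - 4*b + 3) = (b - 3)*(b - 2)^2*(b + 4)*(b - 1)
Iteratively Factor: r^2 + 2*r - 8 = (r + 4)*(r - 2)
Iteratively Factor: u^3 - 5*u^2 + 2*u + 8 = (u - 2)*(u^2 - 3*u - 4) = (u - 2)*(u + 1)*(u - 4)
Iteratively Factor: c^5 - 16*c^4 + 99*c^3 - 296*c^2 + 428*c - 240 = (c - 2)*(c^4 - 14*c^3 + 71*c^2 - 154*c + 120) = (c - 3)*(c - 2)*(c^3 - 11*c^2 + 38*c - 40) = (c - 3)*(c - 2)^2*(c^2 - 9*c + 20) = (c - 5)*(c - 3)*(c - 2)^2*(c - 4)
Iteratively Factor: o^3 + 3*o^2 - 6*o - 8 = (o + 4)*(o^2 - o - 2) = (o - 2)*(o + 4)*(o + 1)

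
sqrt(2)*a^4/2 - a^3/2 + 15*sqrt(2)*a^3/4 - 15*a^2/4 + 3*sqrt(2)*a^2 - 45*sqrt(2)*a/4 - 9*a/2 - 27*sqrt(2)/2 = (a + 3/2)*(a + 6)*(a - 3*sqrt(2)/2)*(sqrt(2)*a/2 + 1)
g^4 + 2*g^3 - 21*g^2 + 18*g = g*(g - 3)*(g - 1)*(g + 6)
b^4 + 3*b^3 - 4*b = b*(b - 1)*(b + 2)^2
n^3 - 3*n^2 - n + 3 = (n - 3)*(n - 1)*(n + 1)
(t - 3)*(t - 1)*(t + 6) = t^3 + 2*t^2 - 21*t + 18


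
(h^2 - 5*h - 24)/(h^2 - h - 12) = (h - 8)/(h - 4)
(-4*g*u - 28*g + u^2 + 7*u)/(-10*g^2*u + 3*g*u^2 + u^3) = (-4*g*u - 28*g + u^2 + 7*u)/(u*(-10*g^2 + 3*g*u + u^2))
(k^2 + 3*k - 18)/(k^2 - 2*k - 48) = (k - 3)/(k - 8)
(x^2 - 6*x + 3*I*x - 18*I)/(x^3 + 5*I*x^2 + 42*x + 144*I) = (x - 6)/(x^2 + 2*I*x + 48)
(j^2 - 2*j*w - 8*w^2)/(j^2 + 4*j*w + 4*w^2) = (j - 4*w)/(j + 2*w)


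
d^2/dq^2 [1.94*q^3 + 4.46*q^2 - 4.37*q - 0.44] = 11.64*q + 8.92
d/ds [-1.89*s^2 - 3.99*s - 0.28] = -3.78*s - 3.99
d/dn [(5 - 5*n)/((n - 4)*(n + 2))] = 5*(n^2 - 2*n + 10)/(n^4 - 4*n^3 - 12*n^2 + 32*n + 64)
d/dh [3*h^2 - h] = 6*h - 1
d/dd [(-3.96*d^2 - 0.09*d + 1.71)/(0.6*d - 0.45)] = (-2.376*d^2 + 3.564*d - 0.9855)/(0.36*d^2 - 0.54*d + 0.2025)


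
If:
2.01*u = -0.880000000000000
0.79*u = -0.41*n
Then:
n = 0.84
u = -0.44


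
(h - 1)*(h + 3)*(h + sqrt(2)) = h^3 + sqrt(2)*h^2 + 2*h^2 - 3*h + 2*sqrt(2)*h - 3*sqrt(2)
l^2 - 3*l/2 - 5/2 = (l - 5/2)*(l + 1)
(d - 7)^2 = d^2 - 14*d + 49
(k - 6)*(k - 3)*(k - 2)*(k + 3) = k^4 - 8*k^3 + 3*k^2 + 72*k - 108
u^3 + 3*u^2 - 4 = (u - 1)*(u + 2)^2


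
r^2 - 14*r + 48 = (r - 8)*(r - 6)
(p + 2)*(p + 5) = p^2 + 7*p + 10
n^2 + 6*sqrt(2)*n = n*(n + 6*sqrt(2))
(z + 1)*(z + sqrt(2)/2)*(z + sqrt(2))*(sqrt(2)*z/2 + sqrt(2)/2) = sqrt(2)*z^4/2 + sqrt(2)*z^3 + 3*z^3/2 + sqrt(2)*z^2 + 3*z^2 + sqrt(2)*z + 3*z/2 + sqrt(2)/2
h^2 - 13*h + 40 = (h - 8)*(h - 5)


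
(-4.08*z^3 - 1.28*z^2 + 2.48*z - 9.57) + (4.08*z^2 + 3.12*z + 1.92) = -4.08*z^3 + 2.8*z^2 + 5.6*z - 7.65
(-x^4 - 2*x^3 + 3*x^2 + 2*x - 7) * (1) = -x^4 - 2*x^3 + 3*x^2 + 2*x - 7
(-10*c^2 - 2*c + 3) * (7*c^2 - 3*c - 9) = -70*c^4 + 16*c^3 + 117*c^2 + 9*c - 27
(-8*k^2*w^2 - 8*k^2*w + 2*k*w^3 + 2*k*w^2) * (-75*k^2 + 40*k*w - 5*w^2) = 600*k^4*w^2 + 600*k^4*w - 470*k^3*w^3 - 470*k^3*w^2 + 120*k^2*w^4 + 120*k^2*w^3 - 10*k*w^5 - 10*k*w^4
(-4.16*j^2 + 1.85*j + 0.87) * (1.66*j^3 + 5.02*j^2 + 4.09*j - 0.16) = -6.9056*j^5 - 17.8122*j^4 - 6.2832*j^3 + 12.5995*j^2 + 3.2623*j - 0.1392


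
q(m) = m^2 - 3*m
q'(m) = 2*m - 3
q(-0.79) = 2.99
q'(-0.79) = -4.58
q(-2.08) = 10.57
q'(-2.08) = -7.16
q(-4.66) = 35.70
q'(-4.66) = -12.32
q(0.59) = -1.42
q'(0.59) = -1.82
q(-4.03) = 28.33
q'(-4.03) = -11.06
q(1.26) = -2.19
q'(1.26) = -0.48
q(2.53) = -1.19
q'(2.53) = 2.06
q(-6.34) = 59.22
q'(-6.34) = -15.68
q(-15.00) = 270.00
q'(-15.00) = -33.00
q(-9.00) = 108.00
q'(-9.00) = -21.00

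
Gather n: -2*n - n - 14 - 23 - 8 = -3*n - 45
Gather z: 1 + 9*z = 9*z + 1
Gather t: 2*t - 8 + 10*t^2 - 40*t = 10*t^2 - 38*t - 8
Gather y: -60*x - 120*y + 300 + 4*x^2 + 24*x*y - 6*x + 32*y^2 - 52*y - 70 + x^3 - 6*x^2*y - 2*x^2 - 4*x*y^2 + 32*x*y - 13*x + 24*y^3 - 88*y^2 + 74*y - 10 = x^3 + 2*x^2 - 79*x + 24*y^3 + y^2*(-4*x - 56) + y*(-6*x^2 + 56*x - 98) + 220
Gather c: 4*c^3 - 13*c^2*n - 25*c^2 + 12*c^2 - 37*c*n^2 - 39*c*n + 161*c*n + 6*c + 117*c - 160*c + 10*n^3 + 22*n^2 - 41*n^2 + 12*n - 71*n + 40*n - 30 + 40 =4*c^3 + c^2*(-13*n - 13) + c*(-37*n^2 + 122*n - 37) + 10*n^3 - 19*n^2 - 19*n + 10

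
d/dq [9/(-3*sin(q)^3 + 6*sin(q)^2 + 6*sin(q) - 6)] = 3*(3*sin(q)^2 - 4*sin(q) - 2)*cos(q)/(sin(q)^3 - 2*sin(q)^2 - 2*sin(q) + 2)^2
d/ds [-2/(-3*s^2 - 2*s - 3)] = 4*(-3*s - 1)/(3*s^2 + 2*s + 3)^2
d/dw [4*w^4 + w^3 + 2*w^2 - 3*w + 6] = 16*w^3 + 3*w^2 + 4*w - 3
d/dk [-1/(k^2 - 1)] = 2*k/(k^2 - 1)^2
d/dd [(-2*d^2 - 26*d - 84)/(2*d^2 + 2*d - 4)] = 4*(3*d^2 + 22*d + 17)/(d^4 + 2*d^3 - 3*d^2 - 4*d + 4)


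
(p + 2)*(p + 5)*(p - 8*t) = p^3 - 8*p^2*t + 7*p^2 - 56*p*t + 10*p - 80*t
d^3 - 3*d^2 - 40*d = d*(d - 8)*(d + 5)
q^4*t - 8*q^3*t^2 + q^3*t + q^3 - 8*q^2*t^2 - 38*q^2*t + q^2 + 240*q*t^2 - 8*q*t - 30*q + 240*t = (q - 5)*(q + 6)*(q - 8*t)*(q*t + 1)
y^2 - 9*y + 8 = (y - 8)*(y - 1)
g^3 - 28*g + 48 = (g - 4)*(g - 2)*(g + 6)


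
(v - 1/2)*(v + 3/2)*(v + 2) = v^3 + 3*v^2 + 5*v/4 - 3/2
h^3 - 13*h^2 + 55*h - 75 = (h - 5)^2*(h - 3)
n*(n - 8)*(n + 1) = n^3 - 7*n^2 - 8*n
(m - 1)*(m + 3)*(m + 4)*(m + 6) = m^4 + 12*m^3 + 41*m^2 + 18*m - 72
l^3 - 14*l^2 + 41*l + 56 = (l - 8)*(l - 7)*(l + 1)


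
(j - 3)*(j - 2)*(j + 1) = j^3 - 4*j^2 + j + 6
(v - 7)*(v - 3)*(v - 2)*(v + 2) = v^4 - 10*v^3 + 17*v^2 + 40*v - 84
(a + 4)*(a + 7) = a^2 + 11*a + 28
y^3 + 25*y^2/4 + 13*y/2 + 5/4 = (y + 1/4)*(y + 1)*(y + 5)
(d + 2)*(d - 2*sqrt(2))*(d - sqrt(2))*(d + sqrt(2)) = d^4 - 2*sqrt(2)*d^3 + 2*d^3 - 4*sqrt(2)*d^2 - 2*d^2 - 4*d + 4*sqrt(2)*d + 8*sqrt(2)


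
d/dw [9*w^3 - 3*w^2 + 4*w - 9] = 27*w^2 - 6*w + 4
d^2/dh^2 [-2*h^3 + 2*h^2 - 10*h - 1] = 4 - 12*h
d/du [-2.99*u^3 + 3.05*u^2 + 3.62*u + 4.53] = -8.97*u^2 + 6.1*u + 3.62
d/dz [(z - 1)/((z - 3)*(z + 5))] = (-z^2 + 2*z - 13)/(z^4 + 4*z^3 - 26*z^2 - 60*z + 225)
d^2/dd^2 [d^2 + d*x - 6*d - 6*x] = 2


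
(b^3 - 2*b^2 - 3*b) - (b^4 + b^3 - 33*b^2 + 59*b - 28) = -b^4 + 31*b^2 - 62*b + 28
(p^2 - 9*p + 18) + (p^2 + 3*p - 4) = 2*p^2 - 6*p + 14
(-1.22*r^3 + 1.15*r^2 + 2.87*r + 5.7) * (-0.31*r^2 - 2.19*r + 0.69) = 0.3782*r^5 + 2.3153*r^4 - 4.25*r^3 - 7.2588*r^2 - 10.5027*r + 3.933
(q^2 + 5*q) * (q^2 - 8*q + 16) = q^4 - 3*q^3 - 24*q^2 + 80*q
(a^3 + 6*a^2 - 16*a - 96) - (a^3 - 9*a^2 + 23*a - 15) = 15*a^2 - 39*a - 81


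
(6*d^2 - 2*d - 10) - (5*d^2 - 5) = d^2 - 2*d - 5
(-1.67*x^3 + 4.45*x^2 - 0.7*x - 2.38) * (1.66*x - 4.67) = -2.7722*x^4 + 15.1859*x^3 - 21.9435*x^2 - 0.6818*x + 11.1146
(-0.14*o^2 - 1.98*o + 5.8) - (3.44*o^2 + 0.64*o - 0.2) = -3.58*o^2 - 2.62*o + 6.0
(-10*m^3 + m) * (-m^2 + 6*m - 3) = 10*m^5 - 60*m^4 + 29*m^3 + 6*m^2 - 3*m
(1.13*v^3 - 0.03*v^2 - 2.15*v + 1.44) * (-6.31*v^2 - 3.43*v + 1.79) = -7.1303*v^5 - 3.6866*v^4 + 15.6921*v^3 - 1.7656*v^2 - 8.7877*v + 2.5776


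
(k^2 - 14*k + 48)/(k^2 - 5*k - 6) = (k - 8)/(k + 1)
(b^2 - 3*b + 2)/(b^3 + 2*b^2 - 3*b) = (b - 2)/(b*(b + 3))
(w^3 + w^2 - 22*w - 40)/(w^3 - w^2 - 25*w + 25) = (w^2 + 6*w + 8)/(w^2 + 4*w - 5)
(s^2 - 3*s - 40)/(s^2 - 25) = (s - 8)/(s - 5)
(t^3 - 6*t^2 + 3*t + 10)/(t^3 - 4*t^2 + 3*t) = (t^3 - 6*t^2 + 3*t + 10)/(t*(t^2 - 4*t + 3))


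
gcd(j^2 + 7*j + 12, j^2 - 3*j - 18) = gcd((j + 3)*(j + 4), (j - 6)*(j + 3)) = j + 3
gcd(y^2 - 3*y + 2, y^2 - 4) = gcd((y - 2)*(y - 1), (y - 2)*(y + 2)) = y - 2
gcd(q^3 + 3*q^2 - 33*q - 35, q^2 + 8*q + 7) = q^2 + 8*q + 7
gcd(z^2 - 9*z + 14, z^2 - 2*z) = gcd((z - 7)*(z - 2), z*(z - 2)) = z - 2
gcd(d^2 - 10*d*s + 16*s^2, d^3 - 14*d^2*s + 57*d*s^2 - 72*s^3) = -d + 8*s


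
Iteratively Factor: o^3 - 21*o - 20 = (o + 1)*(o^2 - o - 20) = (o - 5)*(o + 1)*(o + 4)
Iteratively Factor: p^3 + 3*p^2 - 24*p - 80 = (p + 4)*(p^2 - p - 20) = (p + 4)^2*(p - 5)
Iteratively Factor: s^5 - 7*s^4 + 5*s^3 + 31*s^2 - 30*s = (s - 5)*(s^4 - 2*s^3 - 5*s^2 + 6*s) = (s - 5)*(s - 3)*(s^3 + s^2 - 2*s) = (s - 5)*(s - 3)*(s + 2)*(s^2 - s) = s*(s - 5)*(s - 3)*(s + 2)*(s - 1)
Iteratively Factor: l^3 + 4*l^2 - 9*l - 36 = (l + 4)*(l^2 - 9) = (l - 3)*(l + 4)*(l + 3)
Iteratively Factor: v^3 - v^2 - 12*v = (v - 4)*(v^2 + 3*v) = v*(v - 4)*(v + 3)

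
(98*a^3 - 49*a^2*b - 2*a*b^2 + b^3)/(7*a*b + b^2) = 14*a^2/b - 9*a + b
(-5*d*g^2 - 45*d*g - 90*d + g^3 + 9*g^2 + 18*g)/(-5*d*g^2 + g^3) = 1 + 9/g + 18/g^2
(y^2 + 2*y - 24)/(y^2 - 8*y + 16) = (y + 6)/(y - 4)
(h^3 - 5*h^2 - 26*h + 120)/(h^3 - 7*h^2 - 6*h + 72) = (h + 5)/(h + 3)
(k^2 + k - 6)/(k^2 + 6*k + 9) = (k - 2)/(k + 3)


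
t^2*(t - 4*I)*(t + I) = t^4 - 3*I*t^3 + 4*t^2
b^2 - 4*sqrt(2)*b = b*(b - 4*sqrt(2))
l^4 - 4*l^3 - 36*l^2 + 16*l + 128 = (l - 8)*(l - 2)*(l + 2)*(l + 4)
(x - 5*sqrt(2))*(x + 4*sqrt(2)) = x^2 - sqrt(2)*x - 40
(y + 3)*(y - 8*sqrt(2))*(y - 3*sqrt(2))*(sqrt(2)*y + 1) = sqrt(2)*y^4 - 21*y^3 + 3*sqrt(2)*y^3 - 63*y^2 + 37*sqrt(2)*y^2 + 48*y + 111*sqrt(2)*y + 144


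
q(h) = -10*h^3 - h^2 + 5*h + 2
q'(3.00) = -271.00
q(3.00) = -262.00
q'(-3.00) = -259.00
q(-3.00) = 248.00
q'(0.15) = 4.02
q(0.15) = 2.69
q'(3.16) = -300.89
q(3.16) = -307.73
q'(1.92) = -109.43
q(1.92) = -62.87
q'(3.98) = -478.17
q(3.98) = -624.39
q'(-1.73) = -81.33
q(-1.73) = 42.13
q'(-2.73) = -213.13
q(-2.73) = 184.36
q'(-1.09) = -28.46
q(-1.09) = 8.31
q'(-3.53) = -361.77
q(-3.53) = 411.76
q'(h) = -30*h^2 - 2*h + 5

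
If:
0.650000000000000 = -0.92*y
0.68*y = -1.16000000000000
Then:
No Solution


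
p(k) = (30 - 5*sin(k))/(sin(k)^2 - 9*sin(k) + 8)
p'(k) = (30 - 5*sin(k))*(-2*sin(k)*cos(k) + 9*cos(k))/(sin(k)^2 - 9*sin(k) + 8)^2 - 5*cos(k)/(sin(k)^2 - 9*sin(k) + 8) = 5*(sin(k)^2 - 12*sin(k) + 46)*cos(k)/(sin(k)^2 - 9*sin(k) + 8)^2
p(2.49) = 9.27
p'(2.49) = -18.36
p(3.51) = 2.80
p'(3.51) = -1.82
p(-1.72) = 1.95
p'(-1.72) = -0.14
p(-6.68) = 2.75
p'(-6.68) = 1.73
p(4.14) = 2.10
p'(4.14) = -0.58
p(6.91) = 8.83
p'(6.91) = 16.94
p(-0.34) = 2.85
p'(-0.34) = 1.91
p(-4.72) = 123307.39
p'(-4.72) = 32402120.76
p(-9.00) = 2.70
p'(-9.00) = -1.65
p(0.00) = 3.75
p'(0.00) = 3.59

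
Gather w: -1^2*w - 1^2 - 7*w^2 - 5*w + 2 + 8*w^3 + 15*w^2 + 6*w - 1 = 8*w^3 + 8*w^2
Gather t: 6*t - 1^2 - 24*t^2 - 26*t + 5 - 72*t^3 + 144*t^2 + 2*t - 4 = -72*t^3 + 120*t^2 - 18*t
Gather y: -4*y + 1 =1 - 4*y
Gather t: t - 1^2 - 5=t - 6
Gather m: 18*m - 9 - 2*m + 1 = 16*m - 8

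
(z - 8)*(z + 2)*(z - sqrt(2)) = z^3 - 6*z^2 - sqrt(2)*z^2 - 16*z + 6*sqrt(2)*z + 16*sqrt(2)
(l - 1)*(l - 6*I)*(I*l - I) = I*l^3 + 6*l^2 - 2*I*l^2 - 12*l + I*l + 6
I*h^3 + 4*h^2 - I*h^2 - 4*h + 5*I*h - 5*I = (h - 5*I)*(h + I)*(I*h - I)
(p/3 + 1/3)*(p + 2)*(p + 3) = p^3/3 + 2*p^2 + 11*p/3 + 2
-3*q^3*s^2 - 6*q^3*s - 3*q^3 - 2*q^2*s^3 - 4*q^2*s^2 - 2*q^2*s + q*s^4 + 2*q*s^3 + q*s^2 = (-3*q + s)*(q + s)*(s + 1)*(q*s + q)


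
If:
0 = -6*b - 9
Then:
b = -3/2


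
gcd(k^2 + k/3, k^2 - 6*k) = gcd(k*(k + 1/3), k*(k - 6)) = k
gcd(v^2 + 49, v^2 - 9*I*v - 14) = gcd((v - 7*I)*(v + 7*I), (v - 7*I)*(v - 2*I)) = v - 7*I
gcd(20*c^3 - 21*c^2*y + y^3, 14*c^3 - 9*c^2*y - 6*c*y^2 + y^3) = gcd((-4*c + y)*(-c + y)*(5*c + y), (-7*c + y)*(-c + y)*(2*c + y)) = -c + y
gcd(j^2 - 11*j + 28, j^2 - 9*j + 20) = j - 4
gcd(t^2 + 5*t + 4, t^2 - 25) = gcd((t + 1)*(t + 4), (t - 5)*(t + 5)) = 1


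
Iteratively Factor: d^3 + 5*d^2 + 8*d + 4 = (d + 2)*(d^2 + 3*d + 2) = (d + 2)^2*(d + 1)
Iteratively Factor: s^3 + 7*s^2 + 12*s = (s)*(s^2 + 7*s + 12) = s*(s + 4)*(s + 3)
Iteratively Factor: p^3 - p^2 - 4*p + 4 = (p + 2)*(p^2 - 3*p + 2) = (p - 1)*(p + 2)*(p - 2)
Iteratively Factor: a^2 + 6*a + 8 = (a + 4)*(a + 2)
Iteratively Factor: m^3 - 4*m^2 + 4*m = (m)*(m^2 - 4*m + 4) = m*(m - 2)*(m - 2)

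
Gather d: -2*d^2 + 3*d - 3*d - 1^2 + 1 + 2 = 2 - 2*d^2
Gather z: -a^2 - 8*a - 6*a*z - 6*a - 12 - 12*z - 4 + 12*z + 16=-a^2 - 6*a*z - 14*a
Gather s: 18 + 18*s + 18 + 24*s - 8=42*s + 28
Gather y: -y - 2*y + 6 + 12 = 18 - 3*y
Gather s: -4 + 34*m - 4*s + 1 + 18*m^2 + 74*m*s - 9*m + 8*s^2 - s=18*m^2 + 25*m + 8*s^2 + s*(74*m - 5) - 3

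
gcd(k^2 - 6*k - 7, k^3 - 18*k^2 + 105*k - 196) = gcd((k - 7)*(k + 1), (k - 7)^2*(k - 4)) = k - 7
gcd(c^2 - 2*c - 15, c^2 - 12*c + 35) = c - 5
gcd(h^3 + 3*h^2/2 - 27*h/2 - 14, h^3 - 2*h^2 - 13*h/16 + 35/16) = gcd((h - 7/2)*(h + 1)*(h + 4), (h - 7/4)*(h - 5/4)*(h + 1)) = h + 1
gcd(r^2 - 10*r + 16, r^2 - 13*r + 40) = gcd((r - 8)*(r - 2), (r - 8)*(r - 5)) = r - 8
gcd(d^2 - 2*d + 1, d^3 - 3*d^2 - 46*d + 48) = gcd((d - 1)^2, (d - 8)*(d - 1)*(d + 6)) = d - 1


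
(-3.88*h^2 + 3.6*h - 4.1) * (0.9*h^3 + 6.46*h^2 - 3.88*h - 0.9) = -3.492*h^5 - 21.8248*h^4 + 34.6204*h^3 - 36.962*h^2 + 12.668*h + 3.69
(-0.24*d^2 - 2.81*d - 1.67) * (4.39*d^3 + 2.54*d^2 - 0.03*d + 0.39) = -1.0536*d^5 - 12.9455*d^4 - 14.4615*d^3 - 4.2511*d^2 - 1.0458*d - 0.6513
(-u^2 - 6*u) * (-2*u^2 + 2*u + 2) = 2*u^4 + 10*u^3 - 14*u^2 - 12*u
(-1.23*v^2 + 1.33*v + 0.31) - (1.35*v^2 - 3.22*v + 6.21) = -2.58*v^2 + 4.55*v - 5.9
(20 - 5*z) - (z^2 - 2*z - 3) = -z^2 - 3*z + 23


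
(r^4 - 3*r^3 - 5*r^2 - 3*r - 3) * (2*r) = 2*r^5 - 6*r^4 - 10*r^3 - 6*r^2 - 6*r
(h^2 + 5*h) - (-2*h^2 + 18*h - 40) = 3*h^2 - 13*h + 40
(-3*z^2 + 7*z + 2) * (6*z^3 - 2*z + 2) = -18*z^5 + 42*z^4 + 18*z^3 - 20*z^2 + 10*z + 4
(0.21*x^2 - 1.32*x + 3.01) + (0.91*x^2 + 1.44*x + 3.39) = 1.12*x^2 + 0.12*x + 6.4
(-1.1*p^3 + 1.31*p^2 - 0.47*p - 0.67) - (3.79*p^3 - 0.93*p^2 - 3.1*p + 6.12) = -4.89*p^3 + 2.24*p^2 + 2.63*p - 6.79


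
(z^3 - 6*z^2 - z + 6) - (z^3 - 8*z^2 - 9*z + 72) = 2*z^2 + 8*z - 66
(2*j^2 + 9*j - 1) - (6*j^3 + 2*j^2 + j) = -6*j^3 + 8*j - 1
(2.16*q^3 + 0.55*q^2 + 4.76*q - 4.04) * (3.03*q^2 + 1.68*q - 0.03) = 6.5448*q^5 + 5.2953*q^4 + 15.282*q^3 - 4.2609*q^2 - 6.93*q + 0.1212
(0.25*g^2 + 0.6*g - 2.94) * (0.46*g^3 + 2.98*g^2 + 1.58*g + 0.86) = 0.115*g^5 + 1.021*g^4 + 0.8306*g^3 - 7.5982*g^2 - 4.1292*g - 2.5284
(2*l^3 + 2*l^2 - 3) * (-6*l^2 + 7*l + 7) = -12*l^5 + 2*l^4 + 28*l^3 + 32*l^2 - 21*l - 21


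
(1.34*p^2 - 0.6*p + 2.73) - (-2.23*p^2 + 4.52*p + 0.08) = 3.57*p^2 - 5.12*p + 2.65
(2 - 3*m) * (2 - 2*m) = 6*m^2 - 10*m + 4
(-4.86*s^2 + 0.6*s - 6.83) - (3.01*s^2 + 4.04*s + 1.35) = -7.87*s^2 - 3.44*s - 8.18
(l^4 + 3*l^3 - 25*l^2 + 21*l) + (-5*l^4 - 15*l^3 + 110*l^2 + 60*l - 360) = -4*l^4 - 12*l^3 + 85*l^2 + 81*l - 360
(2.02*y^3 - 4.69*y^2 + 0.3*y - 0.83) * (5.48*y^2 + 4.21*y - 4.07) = 11.0696*y^5 - 17.197*y^4 - 26.3223*y^3 + 15.8029*y^2 - 4.7153*y + 3.3781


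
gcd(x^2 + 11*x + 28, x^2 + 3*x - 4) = x + 4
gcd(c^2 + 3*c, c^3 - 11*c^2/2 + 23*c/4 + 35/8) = 1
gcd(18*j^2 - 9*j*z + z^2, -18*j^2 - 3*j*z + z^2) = -6*j + z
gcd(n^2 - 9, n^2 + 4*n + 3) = n + 3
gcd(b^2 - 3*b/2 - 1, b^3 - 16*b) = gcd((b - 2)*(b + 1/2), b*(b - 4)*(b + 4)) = 1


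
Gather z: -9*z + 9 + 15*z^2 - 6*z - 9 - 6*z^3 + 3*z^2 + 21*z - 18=-6*z^3 + 18*z^2 + 6*z - 18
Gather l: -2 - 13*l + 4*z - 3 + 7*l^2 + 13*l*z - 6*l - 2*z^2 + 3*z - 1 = 7*l^2 + l*(13*z - 19) - 2*z^2 + 7*z - 6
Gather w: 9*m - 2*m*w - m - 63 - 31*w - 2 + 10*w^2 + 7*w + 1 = 8*m + 10*w^2 + w*(-2*m - 24) - 64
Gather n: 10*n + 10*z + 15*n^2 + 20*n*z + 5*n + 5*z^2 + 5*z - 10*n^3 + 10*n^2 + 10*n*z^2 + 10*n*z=-10*n^3 + 25*n^2 + n*(10*z^2 + 30*z + 15) + 5*z^2 + 15*z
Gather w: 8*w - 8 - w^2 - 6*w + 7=-w^2 + 2*w - 1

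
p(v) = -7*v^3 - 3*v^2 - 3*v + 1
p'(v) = -21*v^2 - 6*v - 3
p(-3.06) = 182.66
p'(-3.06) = -181.28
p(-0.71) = 4.12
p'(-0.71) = -9.33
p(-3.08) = 186.31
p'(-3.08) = -183.73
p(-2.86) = 148.80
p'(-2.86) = -157.61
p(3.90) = -471.56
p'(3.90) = -345.81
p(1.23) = -20.25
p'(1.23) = -42.15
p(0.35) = -0.72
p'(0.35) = -7.67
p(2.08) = -81.21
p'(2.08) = -106.33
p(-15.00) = 22996.00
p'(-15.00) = -4638.00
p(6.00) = -1637.00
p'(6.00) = -795.00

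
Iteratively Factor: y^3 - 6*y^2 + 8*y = (y)*(y^2 - 6*y + 8) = y*(y - 2)*(y - 4)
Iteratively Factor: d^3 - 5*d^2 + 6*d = (d - 3)*(d^2 - 2*d) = (d - 3)*(d - 2)*(d)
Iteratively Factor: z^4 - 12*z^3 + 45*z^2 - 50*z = (z - 2)*(z^3 - 10*z^2 + 25*z) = z*(z - 2)*(z^2 - 10*z + 25) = z*(z - 5)*(z - 2)*(z - 5)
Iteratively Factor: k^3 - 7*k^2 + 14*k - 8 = (k - 2)*(k^2 - 5*k + 4) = (k - 4)*(k - 2)*(k - 1)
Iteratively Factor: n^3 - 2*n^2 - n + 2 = (n - 2)*(n^2 - 1) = (n - 2)*(n + 1)*(n - 1)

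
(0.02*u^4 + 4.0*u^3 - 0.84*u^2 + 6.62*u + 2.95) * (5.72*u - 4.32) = 0.1144*u^5 + 22.7936*u^4 - 22.0848*u^3 + 41.4952*u^2 - 11.7244*u - 12.744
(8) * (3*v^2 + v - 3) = 24*v^2 + 8*v - 24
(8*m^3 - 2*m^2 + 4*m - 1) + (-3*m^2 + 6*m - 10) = 8*m^3 - 5*m^2 + 10*m - 11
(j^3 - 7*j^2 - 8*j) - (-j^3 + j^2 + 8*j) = 2*j^3 - 8*j^2 - 16*j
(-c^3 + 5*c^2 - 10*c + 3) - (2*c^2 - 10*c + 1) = -c^3 + 3*c^2 + 2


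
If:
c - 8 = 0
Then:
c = 8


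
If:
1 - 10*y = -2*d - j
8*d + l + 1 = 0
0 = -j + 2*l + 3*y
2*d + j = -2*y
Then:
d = -19/168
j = 5/84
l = -2/21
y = 1/12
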